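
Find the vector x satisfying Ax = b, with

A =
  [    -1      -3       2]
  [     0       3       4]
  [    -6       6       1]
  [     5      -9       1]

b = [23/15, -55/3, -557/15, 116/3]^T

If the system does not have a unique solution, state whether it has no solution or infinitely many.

x_1 = 14/5, x_2 = -3, x_3 = -7/3

Row-reduce the augmented matrix:
R1 ← R1 / (-1).
R3 ← R3 + 6·R1.
R4 ← R4 − 5·R1.
R2 ← R2 / (3).
R1 ← R1 − 3·R2.
R3 ← R3 − 24·R2.
R4 ← R4 + 24·R2.
R3 ← R3 / (-43).
R1 ← R1 + 6·R3.
R2 ← R2 − 4/3·R3.
R4 ← R4 − 43·R3.
R4 reduces to 0 = 0, so the extra equation is consistent.
Reading off the reduced rows gives x_1 = 14/5, x_2 = -3, x_3 = -7/3.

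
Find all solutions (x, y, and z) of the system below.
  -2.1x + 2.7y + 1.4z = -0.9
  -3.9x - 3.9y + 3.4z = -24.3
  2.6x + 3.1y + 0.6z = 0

x = -1, y = 2, z = -6

Row-reduce the augmented matrix:
R1 ← R1 / (-21/10).
R2 ← R2 + 39/10·R1.
R3 ← R3 − 13/5·R1.
R2 ← R2 / (-312/35).
R1 ← R1 + 9/7·R2.
R3 ← R3 − 451/70·R2.
R3 ← R3 / (757/260).
R1 ← R1 + 61/78·R3.
R2 ← R2 + 7/78·R3.
Reading off the reduced rows gives x = -1, y = 2, z = -6.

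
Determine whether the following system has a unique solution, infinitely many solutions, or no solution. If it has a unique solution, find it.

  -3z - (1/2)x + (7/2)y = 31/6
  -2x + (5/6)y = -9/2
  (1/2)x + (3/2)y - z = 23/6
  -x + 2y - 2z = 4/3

Row-reduce the augmented matrix:
R1 ← R1 / (-1/2).
R2 ← R2 + 2·R1.
R3 ← R3 − 1/2·R1.
R4 ← R4 + 1·R1.
R2 ← R2 / (-79/6).
R1 ← R1 + 7·R2.
R3 ← R3 − 5·R2.
R4 ← R4 + 5·R2.
R3 ← R3 / (44/79).
R1 ← R1 + 30/79·R3.
R2 ← R2 + 72/79·R3.
R4 ← R4 + 44/79·R3.
R4 reduces to 0 = 0, so the extra equation is consistent.
Reading off the reduced rows gives x = 8/3, y = 1, z = -1.

x = 8/3, y = 1, z = -1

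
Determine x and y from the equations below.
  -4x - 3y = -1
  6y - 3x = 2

x = 0, y = 1/3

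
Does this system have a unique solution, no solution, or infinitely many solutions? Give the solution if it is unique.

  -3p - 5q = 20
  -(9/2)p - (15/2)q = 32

no solution

Row-reduce:
R1 ← R1 / (-3).
R2 ← R2 + 9/2·R1.
Row 2 reduces to 0 = 2, a contradiction. The system is inconsistent.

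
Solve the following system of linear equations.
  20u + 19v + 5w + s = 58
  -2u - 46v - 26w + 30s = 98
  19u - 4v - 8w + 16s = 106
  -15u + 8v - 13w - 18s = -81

Row-reduce:
R1 ← R1 / (20).
R2 ← R2 + 2·R1.
R3 ← R3 − 19·R1.
R4 ← R4 + 15·R1.
R2 ← R2 / (-441/10).
R1 ← R1 − 19/20·R2.
R3 ← R3 + 441/20·R2.
R4 ← R4 − 89/4·R2.
Swap R3 and R4.
R3 ← R3 / (-3251/147).
R1 ← R1 + 44/147·R3.
R2 ← R2 − 85/147·R3.
Row 4 reduces to 0 = -1, a contradiction. The system is inconsistent.

no solution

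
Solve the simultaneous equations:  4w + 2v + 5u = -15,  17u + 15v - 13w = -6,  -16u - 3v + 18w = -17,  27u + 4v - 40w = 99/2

no solution

Row-reduce:
R1 ← R1 / (5).
R2 ← R2 − 17·R1.
R3 ← R3 + 16·R1.
R4 ← R4 − 27·R1.
R2 ← R2 / (41/5).
R1 ← R1 − 2/5·R2.
R3 ← R3 − 17/5·R2.
R4 ← R4 + 34/5·R2.
R3 ← R3 / (1715/41).
R1 ← R1 − 86/41·R3.
R2 ← R2 + 133/41·R3.
R4 ← R4 + 3430/41·R3.
Row 4 reduces to 0 = 1/2, a contradiction. The system is inconsistent.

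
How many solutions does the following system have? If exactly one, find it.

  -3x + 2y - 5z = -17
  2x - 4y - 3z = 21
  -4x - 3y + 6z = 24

Row-reduce the augmented matrix:
R1 ← R1 / (-3).
R2 ← R2 − 2·R1.
R3 ← R3 + 4·R1.
R2 ← R2 / (-8/3).
R1 ← R1 + 2/3·R2.
R3 ← R3 + 17/3·R2.
R3 ← R3 / (209/8).
R1 ← R1 − 13/4·R3.
R2 ← R2 − 19/8·R3.
Reading off the reduced rows gives x = 0, y = -6, z = 1.

x = 0, y = -6, z = 1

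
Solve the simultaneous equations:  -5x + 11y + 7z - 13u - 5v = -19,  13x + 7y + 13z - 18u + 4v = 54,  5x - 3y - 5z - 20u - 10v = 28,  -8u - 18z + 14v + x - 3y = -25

infinitely many solutions

Row-reduce:
R1 ← R1 / (-5).
R2 ← R2 − 13·R1.
R3 ← R3 − 5·R1.
R4 ← R4 − 1·R1.
R2 ← R2 / (178/5).
R1 ← R1 + 11/5·R2.
R3 ← R3 − 8·R2.
R4 ← R4 + 4/5·R2.
R3 ← R3 / (-446/89).
R1 ← R1 − 47/89·R3.
R2 ← R2 − 78/89·R3.
R4 ← R4 + 1415/89·R3.
R4 ← R4 / (24977/446).
R1 ← R1 + 636/223·R4.
R2 ← R2 + 2315/446·R4.
R3 ← R3 − 1901/446·R4.
Rank is 4 with 5 unknowns, leaving v free.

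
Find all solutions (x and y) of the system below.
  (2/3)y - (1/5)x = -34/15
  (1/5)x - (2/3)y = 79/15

no solution

Row-reduce:
R1 ← R1 / (-1/5).
R2 ← R2 − 1/5·R1.
Row 2 reduces to 0 = 3, a contradiction. The system is inconsistent.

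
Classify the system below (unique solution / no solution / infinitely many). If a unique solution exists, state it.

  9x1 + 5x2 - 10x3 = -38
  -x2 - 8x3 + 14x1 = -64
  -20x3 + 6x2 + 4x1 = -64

Row-reduce the augmented matrix:
R1 ← R1 / (9).
R2 ← R2 − 14·R1.
R3 ← R3 − 4·R1.
R2 ← R2 / (-79/9).
R1 ← R1 − 5/9·R2.
R3 ← R3 − 34/9·R2.
R3 ← R3 / (-972/79).
R1 ← R1 + 50/79·R3.
R2 ← R2 + 68/79·R3.
Reading off the reduced rows gives x1 = -2, x2 = 4, x3 = 4.

x1 = -2, x2 = 4, x3 = 4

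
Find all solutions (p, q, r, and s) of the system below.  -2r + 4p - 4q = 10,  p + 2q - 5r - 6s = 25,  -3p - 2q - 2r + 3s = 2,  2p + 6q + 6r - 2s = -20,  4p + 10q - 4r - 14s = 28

Row-reduce:
R1 ← R1 / (4).
R2 ← R2 − 1·R1.
R3 ← R3 + 3·R1.
R4 ← R4 − 2·R1.
R5 ← R5 − 4·R1.
R2 ← R2 / (3).
R1 ← R1 + 1·R2.
R3 ← R3 + 5·R2.
R4 ← R4 − 8·R2.
R5 ← R5 − 14·R2.
R3 ← R3 / (-11).
R1 ← R1 + 2·R3.
R2 ← R2 + 3/2·R3.
R4 ← R4 − 19·R3.
R5 ← R5 − 19·R3.
R4 ← R4 / (21/11).
R1 ← R1 + 8/11·R4.
R2 ← R2 + 23/22·R4.
R3 ← R3 − 7/11·R4.
R5 ← R5 − 21/11·R4.
Row 5 reduces to 0 = -2, a contradiction. The system is inconsistent.

no solution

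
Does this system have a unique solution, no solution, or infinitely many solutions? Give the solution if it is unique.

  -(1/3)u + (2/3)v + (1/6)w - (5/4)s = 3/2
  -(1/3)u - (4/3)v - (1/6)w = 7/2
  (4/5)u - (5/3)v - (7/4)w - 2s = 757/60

infinitely many solutions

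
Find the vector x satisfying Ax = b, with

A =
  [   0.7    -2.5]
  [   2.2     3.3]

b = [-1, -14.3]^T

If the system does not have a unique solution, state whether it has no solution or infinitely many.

x_1 = -5, x_2 = -1

Row-reduce the augmented matrix:
R1 ← R1 / (7/10).
R2 ← R2 − 11/5·R1.
R2 ← R2 / (781/70).
R1 ← R1 + 25/7·R2.
Reading off the reduced rows gives x_1 = -5, x_2 = -1.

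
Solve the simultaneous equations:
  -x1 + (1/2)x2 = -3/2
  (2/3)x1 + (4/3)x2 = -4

x1 = 0, x2 = -3

From equation 1: x1 = 3/2 + 1/2·x2.
Substitute into equation 2 and solve: x2 = -3.
Then x1 = 0.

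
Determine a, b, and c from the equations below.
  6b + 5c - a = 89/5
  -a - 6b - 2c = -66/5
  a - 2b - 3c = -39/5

a = -4/5, b = 2, c = 1

Row-reduce the augmented matrix:
R1 ← R1 / (-1).
R2 ← R2 + 1·R1.
R3 ← R3 − 1·R1.
R2 ← R2 / (-12).
R1 ← R1 + 6·R2.
R3 ← R3 − 4·R2.
R3 ← R3 / (-1/3).
R1 ← R1 + 3/2·R3.
R2 ← R2 − 7/12·R3.
Reading off the reduced rows gives a = -4/5, b = 2, c = 1.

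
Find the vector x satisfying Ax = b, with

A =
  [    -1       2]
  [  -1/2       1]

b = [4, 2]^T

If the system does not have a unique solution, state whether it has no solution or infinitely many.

Row-reduce:
R1 ← R1 / (-1).
R2 ← R2 + 1/2·R1.
Rank is 1 with 2 unknowns, leaving x_2 free.

infinitely many solutions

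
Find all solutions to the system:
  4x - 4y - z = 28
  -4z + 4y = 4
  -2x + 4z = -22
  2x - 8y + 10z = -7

Row-reduce:
R1 ← R1 / (4).
R3 ← R3 + 2·R1.
R4 ← R4 − 2·R1.
R2 ← R2 / (4).
R1 ← R1 + 1·R2.
R3 ← R3 + 2·R2.
R4 ← R4 + 6·R2.
R3 ← R3 / (3/2).
R1 ← R1 + 5/4·R3.
R2 ← R2 + 1·R3.
R4 ← R4 − 9/2·R3.
Row 4 reduces to 0 = 3, a contradiction. The system is inconsistent.

no solution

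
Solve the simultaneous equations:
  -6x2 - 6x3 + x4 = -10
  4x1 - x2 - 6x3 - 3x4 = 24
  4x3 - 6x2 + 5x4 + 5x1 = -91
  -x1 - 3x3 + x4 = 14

Row-reduce the augmented matrix:
Swap R1 and R2.
R1 ← R1 / (4).
R3 ← R3 − 5·R1.
R4 ← R4 + 1·R1.
R2 ← R2 / (-6).
R1 ← R1 + 1/4·R2.
R3 ← R3 + 19/4·R2.
R4 ← R4 + 1/4·R2.
R3 ← R3 / (65/4).
R1 ← R1 + 5/4·R3.
R2 ← R2 − 1·R3.
R4 ← R4 + 17/4·R3.
R4 ← R4 / (893/390).
R1 ← R1 + 7/39·R4.
R2 ← R2 + 128/195·R4.
R3 ← R3 − 191/390·R4.
Reading off the reduced rows gives x1 = -3, x2 = 6, x3 = -5, x4 = -4.

x1 = -3, x2 = 6, x3 = -5, x4 = -4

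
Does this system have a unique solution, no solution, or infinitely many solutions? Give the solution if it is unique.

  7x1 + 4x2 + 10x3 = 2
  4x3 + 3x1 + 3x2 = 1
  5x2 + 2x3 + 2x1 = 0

no solution

Row-reduce:
R1 ← R1 / (7).
R2 ← R2 − 3·R1.
R3 ← R3 − 2·R1.
R2 ← R2 / (9/7).
R1 ← R1 − 4/7·R2.
R3 ← R3 − 27/7·R2.
Row 3 reduces to 0 = -1, a contradiction. The system is inconsistent.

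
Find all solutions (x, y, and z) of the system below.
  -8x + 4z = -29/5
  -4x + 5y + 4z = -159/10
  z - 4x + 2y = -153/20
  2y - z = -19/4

Row-reduce the augmented matrix:
R1 ← R1 / (-8).
R2 ← R2 + 4·R1.
R3 ← R3 + 4·R1.
R2 ← R2 / (5).
R3 ← R3 − 2·R2.
R4 ← R4 − 2·R2.
R3 ← R3 / (-9/5).
R1 ← R1 + 1/2·R3.
R2 ← R2 − 2/5·R3.
R4 ← R4 + 9/5·R3.
R4 reduces to 0 = 0, so the extra equation is consistent.
Reading off the reduced rows gives x = 3/5, y = -5/2, z = -1/4.

x = 3/5, y = -5/2, z = -1/4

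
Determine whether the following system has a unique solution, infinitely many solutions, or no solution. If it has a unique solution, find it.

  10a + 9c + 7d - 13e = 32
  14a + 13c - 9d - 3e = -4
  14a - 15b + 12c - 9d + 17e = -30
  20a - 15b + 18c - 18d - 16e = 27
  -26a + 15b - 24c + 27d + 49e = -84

Row-reduce:
R1 ← R1 / (10).
R2 ← R2 − 14·R1.
R3 ← R3 − 14·R1.
R4 ← R4 − 20·R1.
R5 ← R5 + 26·R1.
Swap R2 and R3.
R2 ← R2 / (-15).
R4 ← R4 + 15·R2.
R5 ← R5 − 15·R2.
R3 ← R3 / (2/5).
R1 ← R1 − 9/10·R3.
R2 ← R2 − 1/25·R3.
R4 ← R4 − 3/5·R3.
R5 ← R5 + 6/5·R3.
R4 ← R4 / (15).
R1 ← R1 − 43·R4.
R2 ← R2 − 47/15·R4.
R3 ← R3 + 47·R4.
R5 ← R5 + 30·R4.
Rank is 4 with 5 unknowns, leaving e free.

infinitely many solutions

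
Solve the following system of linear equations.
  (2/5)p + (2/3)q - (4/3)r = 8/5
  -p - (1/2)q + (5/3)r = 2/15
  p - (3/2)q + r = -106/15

Row-reduce the augmented matrix:
R1 ← R1 / (2/5).
R2 ← R2 + 1·R1.
R3 ← R3 − 1·R1.
R2 ← R2 / (7/6).
R1 ← R1 − 5/3·R2.
R3 ← R3 + 19/6·R2.
R3 ← R3 / (-4/21).
R1 ← R1 + 20/21·R3.
R2 ← R2 + 10/7·R3.
Reading off the reduced rows gives p = -8/3, q = 12/5, r = -4/5.

p = -8/3, q = 12/5, r = -4/5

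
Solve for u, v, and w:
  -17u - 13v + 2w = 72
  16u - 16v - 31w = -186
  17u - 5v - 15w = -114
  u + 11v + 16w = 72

u = -2, v = -2, w = 6

Row-reduce the augmented matrix:
R1 ← R1 / (-17).
R2 ← R2 − 16·R1.
R3 ← R3 − 17·R1.
R4 ← R4 − 1·R1.
R2 ← R2 / (-480/17).
R1 ← R1 − 13/17·R2.
R3 ← R3 + 18·R2.
R4 ← R4 − 174/17·R2.
R3 ← R3 / (89/16).
R1 ← R1 + 29/32·R3.
R2 ← R2 − 33/32·R3.
R4 ← R4 − 89/16·R3.
R4 reduces to 0 = 0, so the extra equation is consistent.
Reading off the reduced rows gives u = -2, v = -2, w = 6.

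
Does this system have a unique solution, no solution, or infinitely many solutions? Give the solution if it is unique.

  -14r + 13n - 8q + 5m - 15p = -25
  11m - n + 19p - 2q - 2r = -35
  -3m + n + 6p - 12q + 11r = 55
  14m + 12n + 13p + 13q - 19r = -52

Row-reduce:
R1 ← R1 / (5).
R2 ← R2 − 11·R1.
R3 ← R3 + 3·R1.
R4 ← R4 − 14·R1.
R2 ← R2 / (-148/5).
R1 ← R1 − 13/5·R2.
R3 ← R3 − 44/5·R2.
R4 ← R4 + 122/5·R2.
R3 ← R3 / (461/37).
R1 ← R1 − 58/37·R3.
R2 ← R2 + 65/37·R3.
R4 ← R4 − 449/37·R3.
R4 ← R4 / (15852/461).
R1 ← R1 − 1199/922·R4.
R2 ← R2 + 2067/922·R4.
R3 ← R3 + 450/461·R4.
Rank is 4 with 5 unknowns, leaving r free.

infinitely many solutions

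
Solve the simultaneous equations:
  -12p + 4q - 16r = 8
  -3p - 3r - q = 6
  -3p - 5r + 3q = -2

infinitely many solutions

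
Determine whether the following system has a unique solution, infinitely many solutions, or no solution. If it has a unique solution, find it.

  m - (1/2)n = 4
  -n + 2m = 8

Row-reduce:
R2 ← R2 − 2·R1.
Rank is 1 with 2 unknowns, leaving n free.

infinitely many solutions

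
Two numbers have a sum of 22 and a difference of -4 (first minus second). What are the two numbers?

first number: 9, second number: 13

Let x = first number, y = second number.
  x + y = 22
  x - y = -4
Row-reduce the augmented matrix:
R2 ← R2 − 1·R1.
R2 ← R2 / (-2).
R1 ← R1 − 1·R2.
Reading off the reduced rows gives x = 9, y = 13.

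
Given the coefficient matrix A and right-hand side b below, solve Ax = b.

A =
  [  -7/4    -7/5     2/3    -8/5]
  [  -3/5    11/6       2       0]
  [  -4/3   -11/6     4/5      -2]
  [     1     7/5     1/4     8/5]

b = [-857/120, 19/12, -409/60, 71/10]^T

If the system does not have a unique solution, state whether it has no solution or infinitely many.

x_1 = 5/2, x_2 = -1/2, x_3 = 2, x_4 = 3

Row-reduce the augmented matrix:
R1 ← R1 / (-7/4).
R2 ← R2 + 3/5·R1.
R3 ← R3 + 4/3·R1.
R4 ← R4 − 1·R1.
R2 ← R2 / (347/150).
R1 ← R1 − 4/5·R2.
R3 ← R3 + 23/30·R2.
R4 ← R4 − 3/5·R2.
R3 ← R3 / (96094/109305).
R1 ← R1 + 7240/7287·R3.
R2 ← R2 − 1860/2429·R3.
R4 ← R4 − 4999/29148·R3.
R4 ← R4 / (126905/192188).
R1 ← R1 − 2280/48047·R4.
R2 ← R2 − 36468/48047·R4.
R3 ← R3 + 32745/48047·R4.
Reading off the reduced rows gives x_1 = 5/2, x_2 = -1/2, x_3 = 2, x_4 = 3.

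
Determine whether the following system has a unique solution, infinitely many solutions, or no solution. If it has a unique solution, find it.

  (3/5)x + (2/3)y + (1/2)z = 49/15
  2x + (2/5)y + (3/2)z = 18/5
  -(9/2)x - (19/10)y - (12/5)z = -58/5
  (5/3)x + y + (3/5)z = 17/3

Row-reduce:
R1 ← R1 / (3/5).
R2 ← R2 − 2·R1.
R3 ← R3 + 9/2·R1.
R4 ← R4 − 5/3·R1.
R2 ← R2 / (-82/45).
R1 ← R1 − 10/9·R2.
R3 ← R3 − 31/10·R2.
R4 ← R4 + 23/27·R2.
R3 ← R3 / (1749/1640).
R1 ← R1 − 30/41·R3.
R2 ← R2 − 15/164·R3.
R4 ← R4 + 583/820·R3.
Row 4 reduces to 0 = 1/3, a contradiction. The system is inconsistent.

no solution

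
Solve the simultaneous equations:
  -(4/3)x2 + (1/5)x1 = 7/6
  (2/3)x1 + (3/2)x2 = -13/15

Row-reduce the augmented matrix:
R1 ← R1 / (1/5).
R2 ← R2 − 2/3·R1.
R2 ← R2 / (107/18).
R1 ← R1 + 20/3·R2.
Reading off the reduced rows gives x1 = 1/2, x2 = -4/5.

x1 = 1/2, x2 = -4/5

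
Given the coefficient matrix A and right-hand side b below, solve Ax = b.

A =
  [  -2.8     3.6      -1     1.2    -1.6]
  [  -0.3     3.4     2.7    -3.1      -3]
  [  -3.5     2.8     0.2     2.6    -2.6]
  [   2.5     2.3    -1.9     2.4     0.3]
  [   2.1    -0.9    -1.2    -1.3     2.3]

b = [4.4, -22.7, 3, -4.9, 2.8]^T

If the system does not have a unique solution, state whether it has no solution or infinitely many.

Row-reduce the augmented matrix:
R1 ← R1 / (-14/5).
R2 ← R2 + 3/10·R1.
R3 ← R3 + 7/2·R1.
R4 ← R4 − 5/2·R1.
R5 ← R5 − 21/10·R1.
R2 ← R2 / (211/70).
R1 ← R1 + 9/7·R2.
R3 ← R3 + 17/10·R2.
R4 ← R4 − 193/35·R2.
R5 ← R5 − 9/5·R2.
R3 ← R3 / (640/211).
R1 ← R1 − 328/211·R3.
R2 ← R2 − 393/422·R3.
R4 ← R4 + 33457/4220·R3.
R5 ← R5 + 15303/4220·R3.
R4 ← R4 / (959173/128000).
R1 ← R1 + 1149/800·R4.
R2 ← R2 + 10877/12800·R4.
R3 ← R3 + 1521/6400·R4.
R5 ← R5 − 85267/128000·R4.
R5 ← R5 / (302121/959173).
R1 ← R1 − 158926/959173·R5.
R2 ← R2 + 437627/959173·R5.
R3 ← R3 + 745674/959173·R5.
R4 ← R4 + 216584/959173·R5.
Reading off the reduced rows gives x_1 = -4, x_2 = -1, x_3 = -2, x_4 = 1, x_5 = 4.

x_1 = -4, x_2 = -1, x_3 = -2, x_4 = 1, x_5 = 4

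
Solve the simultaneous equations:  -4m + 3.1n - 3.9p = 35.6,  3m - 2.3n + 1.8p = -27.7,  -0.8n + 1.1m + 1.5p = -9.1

m = -6, n = 5, p = 1

Row-reduce the augmented matrix:
R1 ← R1 / (-4).
R2 ← R2 − 3·R1.
R3 ← R3 − 11/10·R1.
R2 ← R2 / (1/40).
R1 ← R1 + 31/40·R2.
R3 ← R3 − 21/400·R2.
R3 ← R3 / (279/100).
R1 ← R1 + 339/10·R3.
R2 ← R2 + 45·R3.
Reading off the reduced rows gives m = -6, n = 5, p = 1.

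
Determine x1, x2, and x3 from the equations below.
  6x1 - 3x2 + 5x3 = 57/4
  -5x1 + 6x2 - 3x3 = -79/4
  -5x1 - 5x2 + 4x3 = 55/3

Row-reduce the augmented matrix:
R1 ← R1 / (6).
R2 ← R2 + 5·R1.
R3 ← R3 + 5·R1.
R2 ← R2 / (7/2).
R1 ← R1 + 1/2·R2.
R3 ← R3 + 15/2·R2.
R3 ← R3 / (32/3).
R1 ← R1 − 1·R3.
R2 ← R2 − 1/3·R3.
Reading off the reduced rows gives x1 = 0, x2 = -8/3, x3 = 5/4.

x1 = 0, x2 = -8/3, x3 = 5/4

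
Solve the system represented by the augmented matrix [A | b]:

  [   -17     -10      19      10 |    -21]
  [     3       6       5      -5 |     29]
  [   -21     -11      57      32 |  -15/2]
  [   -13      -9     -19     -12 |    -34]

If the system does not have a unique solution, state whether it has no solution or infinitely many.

no solution

Row-reduce:
R1 ← R1 / (-17).
R2 ← R2 − 3·R1.
R3 ← R3 + 21·R1.
R4 ← R4 + 13·R1.
R2 ← R2 / (72/17).
R1 ← R1 − 10/17·R2.
R3 ← R3 − 23/17·R2.
R4 ← R4 + 23/17·R2.
R3 ← R3 / (1111/36).
R1 ← R1 + 41/18·R3.
R2 ← R2 − 71/36·R3.
R4 ← R4 + 1111/36·R3.
Row 4 reduces to 0 = 1/2, a contradiction. The system is inconsistent.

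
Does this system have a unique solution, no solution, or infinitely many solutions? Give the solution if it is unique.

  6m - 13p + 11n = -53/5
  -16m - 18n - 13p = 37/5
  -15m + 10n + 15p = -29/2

m = 1/2, n = -1, p = 1/5

Row-reduce the augmented matrix:
R1 ← R1 / (6).
R2 ← R2 + 16·R1.
R3 ← R3 + 15·R1.
R2 ← R2 / (34/3).
R1 ← R1 − 11/6·R2.
R3 ← R3 − 75/2·R2.
R3 ← R3 / (9535/68).
R1 ← R1 − 377/68·R3.
R2 ← R2 + 143/34·R3.
Reading off the reduced rows gives m = 1/2, n = -1, p = 1/5.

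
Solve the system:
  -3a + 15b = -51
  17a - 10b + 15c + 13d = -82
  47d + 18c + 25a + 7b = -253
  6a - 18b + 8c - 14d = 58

Row-reduce:
R1 ← R1 / (-3).
R2 ← R2 − 17·R1.
R3 ← R3 − 25·R1.
R4 ← R4 − 6·R1.
R2 ← R2 / (75).
R1 ← R1 + 5·R2.
R3 ← R3 − 132·R2.
R4 ← R4 − 12·R2.
R3 ← R3 / (-42/5).
R1 ← R1 − 1·R3.
R2 ← R2 − 1/5·R3.
R4 ← R4 − 28/5·R3.
Row 4 reduces to 0 = -4/3, a contradiction. The system is inconsistent.

no solution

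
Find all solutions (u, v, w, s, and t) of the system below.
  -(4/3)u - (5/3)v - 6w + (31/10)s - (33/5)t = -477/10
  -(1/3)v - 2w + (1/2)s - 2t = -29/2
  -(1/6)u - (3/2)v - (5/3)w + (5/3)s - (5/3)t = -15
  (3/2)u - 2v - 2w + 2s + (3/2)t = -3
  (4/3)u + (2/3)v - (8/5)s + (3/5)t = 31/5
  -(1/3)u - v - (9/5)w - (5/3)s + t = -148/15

Row-reduce:
R1 ← R1 / (-4/3).
R3 ← R3 + 1/6·R1.
R4 ← R4 − 3/2·R1.
R5 ← R5 − 4/3·R1.
R6 ← R6 + 1/3·R1.
R2 ← R2 / (-1/3).
R1 ← R1 − 5/4·R2.
R3 ← R3 + 31/24·R2.
R4 ← R4 + 31/8·R2.
R5 ← R5 + 1·R2.
R6 ← R6 + 7/12·R2.
R3 ← R3 / (41/6).
R1 ← R1 + 3·R3.
R2 ← R2 − 6·R3.
R4 ← R4 − 29/2·R3.
R6 ← R6 − 16/5·R3.
R4 ← R4 / (879/820).
R1 ← R1 + 303/410·R4.
R2 ← R2 + 189/205·R4.
R3 ← R3 + 79/820·R4.
R6 ← R6 + 37003/12300·R4.
Swap R5 and R6.
R5 ← R5 / (548309/52740).
R1 ← R1 − 680/293·R5.
R2 ← R2 − 1305/586·R5.
R3 ← R3 − 4397/3516·R5.
R4 ← R4 − 2186/879·R5.
Row 6 reduces to 0 = 2, a contradiction. The system is inconsistent.

no solution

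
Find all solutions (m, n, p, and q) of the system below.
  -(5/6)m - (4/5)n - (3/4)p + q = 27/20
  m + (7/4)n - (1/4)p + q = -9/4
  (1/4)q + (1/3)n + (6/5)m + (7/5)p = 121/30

infinitely many solutions

Row-reduce:
R1 ← R1 / (-5/6).
R2 ← R2 − 1·R1.
R3 ← R3 − 6/5·R1.
R2 ← R2 / (79/100).
R1 ← R1 − 24/25·R2.
R3 ← R3 + 307/375·R2.
R3 ← R3 / (-1033/1185).
R1 ← R1 − 363/158·R3.
R2 ← R2 + 115/79·R3.
Rank is 3 with 4 unknowns, leaving q free.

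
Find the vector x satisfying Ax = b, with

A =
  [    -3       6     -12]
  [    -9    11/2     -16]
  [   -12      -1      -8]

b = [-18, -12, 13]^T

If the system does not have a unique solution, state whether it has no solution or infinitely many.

Row-reduce:
R1 ← R1 / (-3).
R2 ← R2 + 9·R1.
R3 ← R3 + 12·R1.
R2 ← R2 / (-25/2).
R1 ← R1 + 2·R2.
R3 ← R3 + 25·R2.
Row 3 reduces to 0 = 1, a contradiction. The system is inconsistent.

no solution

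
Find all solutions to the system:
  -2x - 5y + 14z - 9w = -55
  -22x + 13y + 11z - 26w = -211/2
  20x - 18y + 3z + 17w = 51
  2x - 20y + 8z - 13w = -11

Row-reduce:
R1 ← R1 / (-2).
R2 ← R2 + 22·R1.
R3 ← R3 − 20·R1.
R4 ← R4 − 2·R1.
R2 ← R2 / (68).
R1 ← R1 − 5/2·R2.
R3 ← R3 + 68·R2.
R4 ← R4 + 25·R2.
Swap R3 and R4.
R3 ← R3 / (-2079/68).
R1 ← R1 + 237/136·R3.
R2 ← R2 + 143/68·R3.
Row 4 reduces to 0 = 1/2, a contradiction. The system is inconsistent.

no solution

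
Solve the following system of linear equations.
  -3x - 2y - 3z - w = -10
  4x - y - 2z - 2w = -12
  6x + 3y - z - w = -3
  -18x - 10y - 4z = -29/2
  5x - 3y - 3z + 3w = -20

Row-reduce:
R1 ← R1 / (-3).
R2 ← R2 − 4·R1.
R3 ← R3 − 6·R1.
R4 ← R4 + 18·R1.
R5 ← R5 − 5·R1.
R2 ← R2 / (-11/3).
R1 ← R1 − 2/3·R2.
R3 ← R3 + 1·R2.
R4 ← R4 − 2·R2.
R5 ← R5 + 19/3·R2.
R3 ← R3 / (-59/11).
R1 ← R1 + 1/11·R3.
R2 ← R2 − 18/11·R3.
R4 ← R4 − 118/11·R3.
R5 ← R5 − 26/11·R3.
Swap R4 and R5.
R4 ← R4 / (364/59).
R1 ← R1 + 14/59·R4.
R2 ← R2 − 16/59·R4.
R3 ← R3 − 23/59·R4.
Row 5 reduces to 0 = -1/2, a contradiction. The system is inconsistent.

no solution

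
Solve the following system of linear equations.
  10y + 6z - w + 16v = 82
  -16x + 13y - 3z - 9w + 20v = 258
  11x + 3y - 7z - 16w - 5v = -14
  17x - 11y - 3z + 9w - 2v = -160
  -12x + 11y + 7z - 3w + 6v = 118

Row-reduce the augmented matrix:
Swap R1 and R2.
R1 ← R1 / (-16).
R3 ← R3 − 11·R1.
R4 ← R4 − 17·R1.
R5 ← R5 + 12·R1.
R2 ← R2 / (10).
R1 ← R1 + 13/16·R2.
R3 ← R3 − 191/16·R2.
R4 ← R4 − 45/16·R2.
R5 ← R5 − 5/4·R2.
R3 ← R3 / (-649/40).
R1 ← R1 − 27/40·R3.
R2 ← R2 − 3/5·R3.
R4 ← R4 + 63/8·R3.
R5 ← R5 − 17/2·R3.
R4 ← R4 / (12861/1298).
R1 ← R1 + 509/1298·R4.
R2 ← R2 + 2275/2596·R4.
R3 ← R3 − 3359/2596·R4.
R5 ← R5 + 4623/649·R4.
R5 ← R5 / (-9460/4287).
R1 ← R1 − 5170/12861·R5.
R2 ← R2 − 76295/25722·R5.
R3 ← R3 + 50011/25722·R5.
R4 ← R4 − 25666/12861·R5.
Reading off the reduced rows gives x = -6, y = 4, z = -4, w = -2, v = 4.

x = -6, y = 4, z = -4, w = -2, v = 4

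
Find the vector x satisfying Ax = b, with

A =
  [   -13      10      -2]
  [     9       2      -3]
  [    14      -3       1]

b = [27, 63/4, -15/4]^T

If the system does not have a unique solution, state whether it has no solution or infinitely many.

Row-reduce the augmented matrix:
R1 ← R1 / (-13).
R2 ← R2 − 9·R1.
R3 ← R3 − 14·R1.
R2 ← R2 / (116/13).
R1 ← R1 + 10/13·R2.
R3 ← R3 − 101/13·R2.
R3 ← R3 / (309/116).
R1 ← R1 + 13/58·R3.
R2 ← R2 + 57/116·R3.
Reading off the reduced rows gives x_1 = 1/2, x_2 = 3, x_3 = -7/4.

x_1 = 1/2, x_2 = 3, x_3 = -7/4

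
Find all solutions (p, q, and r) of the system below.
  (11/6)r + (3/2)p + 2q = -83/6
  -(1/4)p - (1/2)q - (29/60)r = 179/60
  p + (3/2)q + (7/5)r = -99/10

Row-reduce:
R1 ← R1 / (3/2).
R2 ← R2 + 1/4·R1.
R3 ← R3 − 1·R1.
R2 ← R2 / (-1/6).
R1 ← R1 − 4/3·R2.
R3 ← R3 − 1/6·R2.
Rank is 2 with 3 unknowns, leaving r free.

infinitely many solutions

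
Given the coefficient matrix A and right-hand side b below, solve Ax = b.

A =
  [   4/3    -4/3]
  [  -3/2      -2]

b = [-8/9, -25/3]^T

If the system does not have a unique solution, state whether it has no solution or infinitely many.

Row-reduce the augmented matrix:
R1 ← R1 / (4/3).
R2 ← R2 + 3/2·R1.
R2 ← R2 / (-7/2).
R1 ← R1 + 1·R2.
Reading off the reduced rows gives x_1 = 2, x_2 = 8/3.

x_1 = 2, x_2 = 8/3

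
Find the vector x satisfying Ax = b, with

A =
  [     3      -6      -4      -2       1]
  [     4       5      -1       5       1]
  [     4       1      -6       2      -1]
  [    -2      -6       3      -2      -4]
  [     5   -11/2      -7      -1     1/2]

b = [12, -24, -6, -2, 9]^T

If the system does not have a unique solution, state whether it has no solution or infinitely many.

infinitely many solutions

Row-reduce:
R1 ← R1 / (3).
R2 ← R2 − 4·R1.
R3 ← R3 − 4·R1.
R4 ← R4 + 2·R1.
R5 ← R5 − 5·R1.
R2 ← R2 / (13).
R1 ← R1 + 2·R2.
R3 ← R3 − 9·R2.
R4 ← R4 + 10·R2.
R5 ← R5 − 9/2·R2.
R3 ← R3 / (-11/3).
R1 ← R1 + 2/3·R3.
R2 ← R2 − 1/3·R3.
R4 ← R4 − 11/3·R3.
R5 ← R5 + 11/6·R3.
R4 ← R4 / (25/13).
R1 ← R1 − 90/143·R4.
R2 ← R2 − 76/143·R4.
R3 ← R3 − 25/143·R4.
Rank is 4 with 5 unknowns, leaving x_5 free.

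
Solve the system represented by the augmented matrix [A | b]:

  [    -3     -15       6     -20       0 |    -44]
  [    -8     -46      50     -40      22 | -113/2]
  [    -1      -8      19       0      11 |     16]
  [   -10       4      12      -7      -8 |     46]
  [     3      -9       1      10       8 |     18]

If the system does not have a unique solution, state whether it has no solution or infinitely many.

Row-reduce:
R1 ← R1 / (-3).
R2 ← R2 + 8·R1.
R3 ← R3 + 1·R1.
R4 ← R4 + 10·R1.
R5 ← R5 − 3·R1.
R2 ← R2 / (-6).
R1 ← R1 − 5·R2.
R3 ← R3 + 3·R2.
R4 ← R4 − 54·R2.
R5 ← R5 + 24·R2.
Swap R3 and R4.
R3 ← R3 / (298).
R1 ← R1 − 79/3·R3.
R2 ← R2 + 17/3·R3.
R5 ← R5 + 129·R3.
Swap R4 and R5.
R4 ← R4 / (12911/894).
R1 ← R1 − 5099/2682·R4.
R2 ← R2 − 3203/2682·R4.
R3 ← R3 − 539/894·R4.
Row 5 reduces to 0 = 1/4, a contradiction. The system is inconsistent.

no solution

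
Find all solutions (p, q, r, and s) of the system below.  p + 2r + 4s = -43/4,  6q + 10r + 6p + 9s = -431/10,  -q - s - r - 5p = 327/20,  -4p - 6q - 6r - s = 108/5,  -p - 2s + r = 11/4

p = -11/4, q = 2/5, r = -2, s = -1

Row-reduce the augmented matrix:
R2 ← R2 − 6·R1.
R3 ← R3 + 5·R1.
R4 ← R4 + 4·R1.
R5 ← R5 + 1·R1.
R2 ← R2 / (6).
R3 ← R3 + 1·R2.
R4 ← R4 + 6·R2.
R3 ← R3 / (26/3).
R1 ← R1 − 2·R3.
R2 ← R2 + 1/3·R3.
R5 ← R5 − 3·R3.
Swap R4 and R5.
R4 ← R4 / (-193/52).
R1 ← R1 − 5/26·R4.
R2 ← R2 + 97/52·R4.
R3 ← R3 − 99/52·R4.
R5 reduces to 0 = 0, so the extra equation is consistent.
Reading off the reduced rows gives p = -11/4, q = 2/5, r = -2, s = -1.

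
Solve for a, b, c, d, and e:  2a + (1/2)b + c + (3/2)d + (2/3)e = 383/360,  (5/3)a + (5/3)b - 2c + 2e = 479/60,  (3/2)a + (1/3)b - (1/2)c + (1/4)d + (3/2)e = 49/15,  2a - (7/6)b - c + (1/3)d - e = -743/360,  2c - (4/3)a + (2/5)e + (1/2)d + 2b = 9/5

Row-reduce the augmented matrix:
R1 ← R1 / (2).
R2 ← R2 − 5/3·R1.
R3 ← R3 − 3/2·R1.
R4 ← R4 − 2·R1.
R5 ← R5 + 4/3·R1.
R2 ← R2 / (5/4).
R1 ← R1 − 1/4·R2.
R3 ← R3 + 1/24·R2.
R4 ← R4 + 5/3·R2.
R5 ← R5 − 7/3·R2.
R3 ← R3 / (-121/90).
R1 ← R1 − 16/15·R3.
R2 ← R2 + 34/15·R3.
R4 ← R4 + 52/9·R3.
R5 ← R5 − 358/45·R3.
R4 ← R4 / (73/66).
R1 ← R1 − 3/11·R4.
R2 ← R2 − 6/11·R4.
R3 ← R3 − 15/22·R4.
R5 ← R5 + 35/22·R4.
R5 ← R5 / (-7049/4015).
R1 ← R1 − 1544/803·R5.
R2 ← R2 − 1190/803·R5.
R3 ← R3 − 4426/2409·R5.
R4 ← R4 + 3082/803·R5.
Reading off the reduced rows gives a = 0, b = 7/4, c = -6/5, d = 1/3, e = 4/3.

a = 0, b = 7/4, c = -6/5, d = 1/3, e = 4/3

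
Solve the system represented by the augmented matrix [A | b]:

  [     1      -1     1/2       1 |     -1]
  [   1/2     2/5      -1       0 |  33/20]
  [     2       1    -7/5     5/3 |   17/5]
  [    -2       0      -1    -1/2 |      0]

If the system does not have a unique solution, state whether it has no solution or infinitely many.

Row-reduce the augmented matrix:
R2 ← R2 − 1/2·R1.
R3 ← R3 − 2·R1.
R4 ← R4 + 2·R1.
R2 ← R2 / (9/10).
R1 ← R1 + 1·R2.
R3 ← R3 − 3·R2.
R4 ← R4 + 2·R2.
R3 ← R3 / (53/30).
R1 ← R1 + 8/9·R3.
R2 ← R2 + 25/18·R3.
R4 ← R4 + 25/9·R3.
R4 ← R4 / (2371/954).
R1 ← R1 − 532/477·R4.
R2 ← R2 − 235/477·R4.
R3 ← R3 − 40/53·R4.
Reading off the reduced rows gives x_1 = 1/2, x_2 = 1, x_3 = -1, x_4 = 0.

x_1 = 1/2, x_2 = 1, x_3 = -1, x_4 = 0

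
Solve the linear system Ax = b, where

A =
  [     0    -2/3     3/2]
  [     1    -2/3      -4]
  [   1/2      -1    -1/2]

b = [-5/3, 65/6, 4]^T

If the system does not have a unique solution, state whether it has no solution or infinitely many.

Row-reduce:
Swap R1 and R2.
R3 ← R3 − 1/2·R1.
R2 ← R2 / (-2/3).
R1 ← R1 + 2/3·R2.
R3 ← R3 + 2/3·R2.
Row 3 reduces to 0 = 1/4, a contradiction. The system is inconsistent.

no solution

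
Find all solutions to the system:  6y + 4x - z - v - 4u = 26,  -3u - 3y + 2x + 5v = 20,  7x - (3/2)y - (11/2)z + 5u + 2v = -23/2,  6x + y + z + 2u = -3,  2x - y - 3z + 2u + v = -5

infinitely many solutions

Row-reduce:
R1 ← R1 / (4).
R2 ← R2 − 2·R1.
R3 ← R3 − 7·R1.
R4 ← R4 − 6·R1.
R5 ← R5 − 2·R1.
R2 ← R2 / (-6).
R1 ← R1 − 3/2·R2.
R3 ← R3 + 12·R2.
R4 ← R4 + 8·R2.
R5 ← R5 + 4·R2.
R3 ← R3 / (-19/4).
R1 ← R1 + 1/8·R3.
R2 ← R2 + 1/12·R3.
R4 ← R4 − 11/6·R3.
R5 ← R5 + 17/6·R3.
R4 ← R4 / (280/19).
R1 ← R1 + 123/76·R4.
R2 ← R2 + 3/38·R4.
R3 ← R3 + 56/19·R4.
R5 ← R5 + 70/19·R4.
Rank is 4 with 5 unknowns, leaving v free.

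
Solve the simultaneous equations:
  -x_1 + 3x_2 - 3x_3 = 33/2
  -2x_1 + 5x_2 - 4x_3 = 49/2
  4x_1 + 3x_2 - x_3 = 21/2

x_1 = 0, x_2 = 5/2, x_3 = -3

Row-reduce the augmented matrix:
R1 ← R1 / (-1).
R2 ← R2 + 2·R1.
R3 ← R3 − 4·R1.
R2 ← R2 / (-1).
R1 ← R1 + 3·R2.
R3 ← R3 − 15·R2.
R3 ← R3 / (17).
R1 ← R1 + 3·R3.
R2 ← R2 + 2·R3.
Reading off the reduced rows gives x_1 = 0, x_2 = 5/2, x_3 = -3.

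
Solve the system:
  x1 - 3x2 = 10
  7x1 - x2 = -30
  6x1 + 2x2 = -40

x1 = -5, x2 = -5

Row-reduce the augmented matrix:
R2 ← R2 − 7·R1.
R3 ← R3 − 6·R1.
R2 ← R2 / (20).
R1 ← R1 + 3·R2.
R3 ← R3 − 20·R2.
R3 reduces to 0 = 0, so the extra equation is consistent.
Reading off the reduced rows gives x1 = -5, x2 = -5.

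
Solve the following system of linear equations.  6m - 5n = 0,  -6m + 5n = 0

Row-reduce:
R1 ← R1 / (6).
R2 ← R2 + 6·R1.
Rank is 1 with 2 unknowns, leaving n free.

infinitely many solutions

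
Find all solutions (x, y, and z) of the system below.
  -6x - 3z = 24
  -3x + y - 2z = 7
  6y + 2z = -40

x = -3, y = -6, z = -2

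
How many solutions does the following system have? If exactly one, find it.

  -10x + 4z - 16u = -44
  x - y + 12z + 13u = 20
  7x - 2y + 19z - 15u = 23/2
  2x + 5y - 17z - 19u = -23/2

x = 3, y = 2, z = 1/2, u = 1

Row-reduce the augmented matrix:
R1 ← R1 / (-10).
R2 ← R2 − 1·R1.
R3 ← R3 − 7·R1.
R4 ← R4 − 2·R1.
R2 ← R2 / (-1).
R3 ← R3 + 2·R2.
R4 ← R4 − 5·R2.
R3 ← R3 / (-3).
R1 ← R1 + 2/5·R3.
R2 ← R2 + 62/5·R3.
R4 ← R4 − 229/5·R3.
R4 ← R4 / (-10699/15).
R1 ← R1 − 122/15·R4.
R2 ← R2 − 2867/15·R4.
R3 ← R3 − 49/3·R4.
Reading off the reduced rows gives x = 3, y = 2, z = 1/2, u = 1.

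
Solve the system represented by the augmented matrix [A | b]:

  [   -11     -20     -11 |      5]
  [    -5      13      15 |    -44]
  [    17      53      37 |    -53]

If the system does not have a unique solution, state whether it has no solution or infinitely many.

Row-reduce:
R1 ← R1 / (-11).
R2 ← R2 + 5·R1.
R3 ← R3 − 17·R1.
R2 ← R2 / (243/11).
R1 ← R1 − 20/11·R2.
R3 ← R3 − 243/11·R2.
Row 3 reduces to 0 = 1, a contradiction. The system is inconsistent.

no solution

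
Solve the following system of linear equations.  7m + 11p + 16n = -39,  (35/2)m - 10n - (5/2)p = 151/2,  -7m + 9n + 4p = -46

Row-reduce:
R1 ← R1 / (7).
R2 ← R2 − 35/2·R1.
R3 ← R3 + 7·R1.
R2 ← R2 / (-50).
R1 ← R1 − 16/7·R2.
R3 ← R3 − 25·R2.
Row 3 reduces to 0 = 3/2, a contradiction. The system is inconsistent.

no solution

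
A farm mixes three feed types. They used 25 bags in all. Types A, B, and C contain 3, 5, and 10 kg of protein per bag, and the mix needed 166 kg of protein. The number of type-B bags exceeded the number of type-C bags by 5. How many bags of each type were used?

type-A bags: 2, type-B bags: 14, type-C bags: 9

Let a = type-A bags, b = type-B bags, c = type-C bags.
  a + c + b = 25
  3a + 5b + 10c = 166
  b - c = 5
Row-reduce the augmented matrix:
R2 ← R2 − 3·R1.
R2 ← R2 / (2).
R1 ← R1 − 1·R2.
R3 ← R3 − 1·R2.
R3 ← R3 / (-9/2).
R1 ← R1 + 5/2·R3.
R2 ← R2 − 7/2·R3.
Reading off the reduced rows gives a = 2, b = 14, c = 9.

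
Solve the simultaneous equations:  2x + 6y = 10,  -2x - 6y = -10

infinitely many solutions

Row-reduce:
R1 ← R1 / (2).
R2 ← R2 + 2·R1.
Rank is 1 with 2 unknowns, leaving y free.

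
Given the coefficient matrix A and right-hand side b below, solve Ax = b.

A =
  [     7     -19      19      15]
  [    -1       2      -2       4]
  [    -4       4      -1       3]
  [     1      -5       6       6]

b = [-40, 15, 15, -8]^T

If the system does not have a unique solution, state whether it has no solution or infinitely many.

Row-reduce:
R1 ← R1 / (7).
R2 ← R2 + 1·R1.
R3 ← R3 + 4·R1.
R4 ← R4 − 1·R1.
R2 ← R2 / (-5/7).
R1 ← R1 + 19/7·R2.
R3 ← R3 + 48/7·R2.
R4 ← R4 + 16/7·R2.
R3 ← R3 / (3).
R2 ← R2 + 1·R3.
R4 ← R4 − 1·R3.
Row 4 reduces to 0 = 1/3, a contradiction. The system is inconsistent.

no solution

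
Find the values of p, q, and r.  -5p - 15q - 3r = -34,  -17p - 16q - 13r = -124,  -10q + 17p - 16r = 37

Row-reduce the augmented matrix:
R1 ← R1 / (-5).
R2 ← R2 + 17·R1.
R3 ← R3 − 17·R1.
R2 ← R2 / (35).
R1 ← R1 − 3·R2.
R3 ← R3 + 61·R2.
R3 ← R3 / (-777/25).
R1 ← R1 − 21/25·R3.
R2 ← R2 + 2/25·R3.
Reading off the reduced rows gives p = 5, q = 0, r = 3.

p = 5, q = 0, r = 3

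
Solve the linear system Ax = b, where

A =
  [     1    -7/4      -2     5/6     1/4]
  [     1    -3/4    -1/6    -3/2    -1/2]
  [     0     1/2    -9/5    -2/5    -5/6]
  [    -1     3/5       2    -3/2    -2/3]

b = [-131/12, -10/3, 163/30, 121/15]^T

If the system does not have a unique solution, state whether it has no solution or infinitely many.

Row-reduce:
R2 ← R2 − 1·R1.
R4 ← R4 + 1·R1.
R1 ← R1 + 7/4·R2.
R3 ← R3 − 1/2·R2.
R4 ← R4 + 23/20·R2.
R3 ← R3 / (-163/60).
R1 ← R1 − 29/24·R3.
R2 ← R2 − 11/6·R3.
R4 ← R4 − 253/120·R3.
R4 ← R4 / (-6736/2445).
R1 ← R1 + 2845/978·R4.
R2 ← R2 + 296/163·R4.
R3 ← R3 + 46/163·R4.
Rank is 4 with 5 unknowns, leaving x_5 free.

infinitely many solutions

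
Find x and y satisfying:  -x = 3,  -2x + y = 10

x = -3, y = 4

Row-reduce the augmented matrix:
R1 ← R1 / (-1).
R2 ← R2 + 2·R1.
Reading off the reduced rows gives x = -3, y = 4.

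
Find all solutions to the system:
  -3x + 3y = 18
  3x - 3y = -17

Row-reduce:
R1 ← R1 / (-3).
R2 ← R2 − 3·R1.
Row 2 reduces to 0 = 1, a contradiction. The system is inconsistent.

no solution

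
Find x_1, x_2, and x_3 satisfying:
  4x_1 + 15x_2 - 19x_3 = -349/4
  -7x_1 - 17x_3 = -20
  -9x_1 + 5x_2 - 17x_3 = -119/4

Row-reduce the augmented matrix:
R1 ← R1 / (4).
R2 ← R2 + 7·R1.
R3 ← R3 + 9·R1.
R2 ← R2 / (105/4).
R1 ← R1 − 15/4·R2.
R3 ← R3 − 155/4·R2.
R3 ← R3 / (101/7).
R1 ← R1 − 17/7·R3.
R2 ← R2 + 67/35·R3.
Reading off the reduced rows gives x_1 = -2, x_2 = -11/4, x_3 = 2.

x_1 = -2, x_2 = -11/4, x_3 = 2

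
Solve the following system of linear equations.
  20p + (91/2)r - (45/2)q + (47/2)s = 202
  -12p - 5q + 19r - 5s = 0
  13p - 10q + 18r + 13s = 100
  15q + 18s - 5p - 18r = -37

no solution

Row-reduce:
R1 ← R1 / (20).
R2 ← R2 + 12·R1.
R3 ← R3 − 13·R1.
R4 ← R4 + 5·R1.
R2 ← R2 / (-37/2).
R1 ← R1 + 9/8·R2.
R3 ← R3 − 37/8·R2.
R4 ← R4 − 75/8·R2.
Swap R3 and R4.
R3 ← R3 / (623/37).
R1 ← R1 + 20/37·R3.
R2 ← R2 + 463/185·R3.
Row 4 reduces to 0 = -1, a contradiction. The system is inconsistent.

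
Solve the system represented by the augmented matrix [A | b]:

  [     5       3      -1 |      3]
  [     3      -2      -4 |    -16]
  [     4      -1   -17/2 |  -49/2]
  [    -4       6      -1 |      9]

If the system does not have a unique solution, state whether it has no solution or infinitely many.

Row-reduce:
R1 ← R1 / (5).
R2 ← R2 − 3·R1.
R3 ← R3 − 4·R1.
R4 ← R4 + 4·R1.
R2 ← R2 / (-19/5).
R1 ← R1 − 3/5·R2.
R3 ← R3 + 17/5·R2.
R4 ← R4 − 42/5·R2.
R3 ← R3 / (-177/38).
R1 ← R1 + 14/19·R3.
R2 ← R2 − 17/19·R3.
R4 ← R4 + 177/19·R3.
Row 4 reduces to 0 = -6, a contradiction. The system is inconsistent.

no solution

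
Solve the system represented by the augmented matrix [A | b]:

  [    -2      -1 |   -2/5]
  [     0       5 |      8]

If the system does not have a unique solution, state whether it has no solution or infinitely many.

From equation 1: x_2 = 2/5 − 2·x_1.
Substitute into equation 2 and solve: x_1 = -3/5.
Then x_2 = 8/5.

x_1 = -3/5, x_2 = 8/5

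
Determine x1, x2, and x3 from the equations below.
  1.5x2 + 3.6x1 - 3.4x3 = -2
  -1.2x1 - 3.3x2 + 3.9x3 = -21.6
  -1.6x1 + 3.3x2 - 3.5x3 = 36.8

x1 = -6, x2 = 4, x3 = -4

Row-reduce the augmented matrix:
R1 ← R1 / (18/5).
R2 ← R2 + 6/5·R1.
R3 ← R3 + 8/5·R1.
R2 ← R2 / (-14/5).
R1 ← R1 − 5/12·R2.
R3 ← R3 − 119/30·R2.
R3 ← R3 / (-131/120).
R1 ← R1 + 179/336·R3.
R2 ← R2 + 83/84·R3.
Reading off the reduced rows gives x1 = -6, x2 = 4, x3 = -4.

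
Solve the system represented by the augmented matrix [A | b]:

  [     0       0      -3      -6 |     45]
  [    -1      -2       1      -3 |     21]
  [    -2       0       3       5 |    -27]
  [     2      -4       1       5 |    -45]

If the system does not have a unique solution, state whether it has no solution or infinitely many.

x_1 = -6, x_2 = 0, x_3 = -3, x_4 = -6

Row-reduce the augmented matrix:
Swap R1 and R2.
R1 ← R1 / (-1).
R3 ← R3 + 2·R1.
R4 ← R4 − 2·R1.
Swap R2 and R3.
R2 ← R2 / (4).
R1 ← R1 − 2·R2.
R4 ← R4 + 8·R2.
R3 ← R3 / (-3).
R1 ← R1 + 3/2·R3.
R2 ← R2 − 1/4·R3.
R4 ← R4 − 5·R3.
R4 ← R4 / (11).
R1 ← R1 − 1/2·R4.
R2 ← R2 − 9/4·R4.
R3 ← R3 − 2·R4.
Reading off the reduced rows gives x_1 = -6, x_2 = 0, x_3 = -3, x_4 = -6.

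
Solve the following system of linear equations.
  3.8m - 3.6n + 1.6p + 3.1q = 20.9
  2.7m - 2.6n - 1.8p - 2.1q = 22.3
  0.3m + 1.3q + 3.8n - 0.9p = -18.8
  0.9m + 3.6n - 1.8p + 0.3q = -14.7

m = 2, n = -5, p = -1, q = -1

Row-reduce the augmented matrix:
R1 ← R1 / (19/5).
R2 ← R2 − 27/10·R1.
R3 ← R3 − 3/10·R1.
R4 ← R4 − 9/10·R1.
R2 ← R2 / (-4/95).
R1 ← R1 + 18/19·R2.
R3 ← R3 − 388/95·R2.
R4 ← R4 − 423/95·R2.
R3 ← R3 / (-2859/10).
R1 ← R1 − 133/2·R3.
R2 ← R2 − 279/4·R3.
R4 ← R4 + 1251/4·R3.
R4 ← R4 / (-627/15248).
R1 ← R1 − 18163/22872·R4.
R2 ← R2 − 9519/15248·R4.
R3 ← R3 − 4163/2859·R4.
Reading off the reduced rows gives m = 2, n = -5, p = -1, q = -1.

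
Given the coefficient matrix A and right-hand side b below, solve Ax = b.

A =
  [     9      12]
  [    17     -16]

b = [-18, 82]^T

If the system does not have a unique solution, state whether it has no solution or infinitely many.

x_1 = 2, x_2 = -3

Row-reduce the augmented matrix:
R1 ← R1 / (9).
R2 ← R2 − 17·R1.
R2 ← R2 / (-116/3).
R1 ← R1 − 4/3·R2.
Reading off the reduced rows gives x_1 = 2, x_2 = -3.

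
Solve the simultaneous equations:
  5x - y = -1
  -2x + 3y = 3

Row-reduce the augmented matrix:
R1 ← R1 / (5).
R2 ← R2 + 2·R1.
R2 ← R2 / (13/5).
R1 ← R1 + 1/5·R2.
Reading off the reduced rows gives x = 0, y = 1.

x = 0, y = 1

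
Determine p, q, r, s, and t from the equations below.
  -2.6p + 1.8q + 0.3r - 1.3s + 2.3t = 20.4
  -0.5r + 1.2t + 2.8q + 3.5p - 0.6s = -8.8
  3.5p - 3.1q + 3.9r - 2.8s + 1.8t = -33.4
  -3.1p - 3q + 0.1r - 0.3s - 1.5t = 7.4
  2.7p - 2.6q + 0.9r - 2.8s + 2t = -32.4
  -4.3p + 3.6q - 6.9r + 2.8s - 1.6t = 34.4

Row-reduce the augmented matrix:
R1 ← R1 / (-13/5).
R2 ← R2 − 7/2·R1.
R3 ← R3 − 7/2·R1.
R4 ← R4 + 31/10·R1.
R5 ← R5 − 27/10·R1.
R6 ← R6 + 43/10·R1.
R2 ← R2 / (679/130).
R1 ← R1 + 9/13·R2.
R3 ← R3 + 44/65·R2.
R4 ← R4 + 669/130·R2.
R5 ← R5 + 19/26·R2.
R6 ← R6 − 81/130·R2.
R3 ← R3 / (58277/13580).
R1 ← R1 + 87/679·R3.
R2 ← R2 + 25/1358·R3.
R4 ← R4 + 2393/6790·R3.
R5 ← R5 − 1627/1358·R3.
R6 ← R6 + 25071/3395·R3.
R4 ← R4 / (-853217/582770).
R1 ← R1 − 2539/58277·R4.
R2 ← R2 + 27434/58277·R4.
R3 ← R3 + 65925/58277·R4.
R5 ← R5 + 910134/291385·R4.
R6 ← R6 + 910134/291385·R4.
R5 ← R5 / (10801231/4266085).
R1 ← R1 + 118864/853217·R5.
R2 ← R2 − 601488/853217·R5.
R3 ← R3 − 795146/853217·R5.
R4 ← R4 + 255485/853217·R5.
R6 ← R6 − 10801231/4266085·R5.
R6 reduces to 0 = 0, so the extra equation is consistent.
Reading off the reduced rows gives p = -6, q = 6, r = 2, s = -2, t = -4.

p = -6, q = 6, r = 2, s = -2, t = -4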